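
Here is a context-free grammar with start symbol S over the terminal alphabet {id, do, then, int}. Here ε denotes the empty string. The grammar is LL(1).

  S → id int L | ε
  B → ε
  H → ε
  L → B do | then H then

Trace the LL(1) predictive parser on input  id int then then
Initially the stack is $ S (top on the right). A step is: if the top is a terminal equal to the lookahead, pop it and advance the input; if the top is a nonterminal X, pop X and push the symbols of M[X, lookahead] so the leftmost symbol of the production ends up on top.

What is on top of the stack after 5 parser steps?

H

step 1: stack=$ S  input=id int then then $  — expand S → id int L
step 2: stack=$ L int id  input=id int then then $  — match id
step 3: stack=$ L int  input=int then then $  — match int
step 4: stack=$ L  input=then then $  — expand L → then H then
step 5: stack=$ then H then  input=then then $  — match then
Stack after step 5: $ then H (top = H).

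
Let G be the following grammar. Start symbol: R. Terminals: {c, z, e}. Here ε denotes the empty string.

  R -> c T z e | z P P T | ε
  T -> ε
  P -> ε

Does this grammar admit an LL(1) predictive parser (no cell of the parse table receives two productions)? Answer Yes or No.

Yes

FIRST(R) = {ε, c, z}
FIRST(T) = {ε}
FIRST(P) = {ε}
FOLLOW(R) = {$}
FOLLOW(T) = {$, z}
FOLLOW(P) = {$}
Each cell of M receives at most one production.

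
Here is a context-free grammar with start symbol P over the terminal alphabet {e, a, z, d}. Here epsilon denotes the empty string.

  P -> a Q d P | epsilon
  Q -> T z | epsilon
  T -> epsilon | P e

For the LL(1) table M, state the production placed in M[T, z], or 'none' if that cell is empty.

FIRST(P): from P->a Q d P we get {a}; from P->epsilon we get {epsilon}. So FIRST(P) = {epsilon, a}.
FIRST(T): from T->epsilon we get {epsilon}; from T->P e we get {a, e}. So FIRST(T) = {epsilon, a, e}.
FIRST(Q): from Q->T z we get {a, e, z}; from Q->epsilon we get {epsilon}. So FIRST(Q) = {epsilon, a, e, z}.
FOLLOW(P) includes $ since P is the start symbol.
FOLLOW(T): in Q->T z, T is followed by z with FIRST {z}. Thus FOLLOW(T) = {z}.
For T -> epsilon: FIRST(epsilon) = {epsilon}, so it goes in M[T, t] for t ∈ {}; since epsilon ∈ FIRST, also for every t ∈ FOLLOW(T) = {z}.
For T -> P e: FIRST(P e) = {a, e}, so it goes in M[T, t] for t ∈ {a, e}.

T -> epsilon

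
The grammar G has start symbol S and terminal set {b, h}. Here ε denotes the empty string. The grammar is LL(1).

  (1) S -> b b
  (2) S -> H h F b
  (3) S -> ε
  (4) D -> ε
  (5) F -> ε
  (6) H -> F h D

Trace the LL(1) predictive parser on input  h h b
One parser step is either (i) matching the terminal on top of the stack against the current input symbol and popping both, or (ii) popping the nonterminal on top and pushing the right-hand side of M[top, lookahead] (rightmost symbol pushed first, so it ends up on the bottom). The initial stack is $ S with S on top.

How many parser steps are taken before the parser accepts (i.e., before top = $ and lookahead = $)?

8

     Stack          Input    Action
  1  $ S            h h b $  expand S -> H h F b
  2  $ b F h H      h h b $  expand H -> F h D
  3  $ b F h D h F  h h b $  expand F -> ε
  4  $ b F h D h    h h b $  match h
  5  $ b F h D      h b $    expand D -> ε
  6  $ b F h        h b $    match h
  7  $ b F          b $      expand F -> ε
  8  $ b            b $      match b
Accept reached after 8 steps.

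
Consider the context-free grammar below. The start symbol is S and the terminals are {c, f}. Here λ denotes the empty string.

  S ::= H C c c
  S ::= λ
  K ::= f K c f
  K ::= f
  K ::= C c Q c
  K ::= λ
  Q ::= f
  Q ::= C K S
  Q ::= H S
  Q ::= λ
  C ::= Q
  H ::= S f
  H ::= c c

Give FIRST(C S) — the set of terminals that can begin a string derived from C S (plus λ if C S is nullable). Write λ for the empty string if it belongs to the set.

FIRST(S) = {λ, c, f}  (via H C c c)
FIRST(H) = {c, f}  (via S f)
FIRST(K) = {λ, c, f}  (via C c Q c)
FIRST(Q) = {λ, c, f}  (via C K S, H S)
FIRST(C) = {λ, c, f}  (via Q)
FIRST(C S): take FIRST of each symbol in turn, carrying on past any symbol whose FIRST contains λ; result {λ, c, f}.

{λ, c, f}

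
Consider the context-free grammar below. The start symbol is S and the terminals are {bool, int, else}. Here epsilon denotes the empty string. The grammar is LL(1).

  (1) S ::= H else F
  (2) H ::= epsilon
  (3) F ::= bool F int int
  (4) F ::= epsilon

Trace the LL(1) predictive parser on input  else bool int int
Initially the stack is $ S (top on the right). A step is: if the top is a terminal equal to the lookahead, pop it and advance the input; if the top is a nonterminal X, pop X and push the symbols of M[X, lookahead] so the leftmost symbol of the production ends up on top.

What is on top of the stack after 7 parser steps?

step 1: stack=$ S  input=else bool int int $  — expand S ::= H else F
step 2: stack=$ F else H  input=else bool int int $  — expand H ::= epsilon
step 3: stack=$ F else  input=else bool int int $  — match else
step 4: stack=$ F  input=bool int int $  — expand F ::= bool F int int
step 5: stack=$ int int F bool  input=bool int int $  — match bool
step 6: stack=$ int int F  input=int int $  — expand F ::= epsilon
step 7: stack=$ int int  input=int int $  — match int
Stack after step 7: $ int (top = int).

int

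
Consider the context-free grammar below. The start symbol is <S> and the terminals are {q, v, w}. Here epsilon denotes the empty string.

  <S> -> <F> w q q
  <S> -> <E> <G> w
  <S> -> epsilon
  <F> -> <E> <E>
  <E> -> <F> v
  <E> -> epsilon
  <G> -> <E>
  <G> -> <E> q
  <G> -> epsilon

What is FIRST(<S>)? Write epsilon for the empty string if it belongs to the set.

FIRST(<S>): from <S>-><F> w q q we get {v, w}; from <S>-><E> <G> w we get {q, v, w}; from <S>->epsilon we get {epsilon}. So FIRST(<S>) = {epsilon, q, v, w}.
FIRST(<F>): from <F>-><E> <E> we get {epsilon, v}. So FIRST(<F>) = {epsilon, v}.
FIRST(<E>): from <E>-><F> v we get {v}; from <E>->epsilon we get {epsilon}. So FIRST(<E>) = {epsilon, v}.
FIRST(<G>): from <G>-><E> we get {epsilon, v}; from <G>-><E> q we get {q, v}; from <G>->epsilon we get {epsilon}. So FIRST(<G>) = {epsilon, q, v}.

{epsilon, q, v, w}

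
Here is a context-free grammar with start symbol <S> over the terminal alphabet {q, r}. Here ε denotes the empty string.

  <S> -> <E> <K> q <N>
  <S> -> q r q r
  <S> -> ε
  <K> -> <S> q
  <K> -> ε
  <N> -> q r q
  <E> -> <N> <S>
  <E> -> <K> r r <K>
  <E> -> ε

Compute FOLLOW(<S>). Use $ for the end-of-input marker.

{$, q, r}

FIRST(<N>): from <N>->q r q we get {q}. So FIRST(<N>) = {q}.
FIRST(<S>): from <S>-><E> <K> q <N> we get {q, r}; from <S>->q r q r we get {q}; from <S>->ε we get {ε}. So FIRST(<S>) = {ε, q, r}.
FIRST(<K>): from <K>-><S> q we get {q, r}; from <K>->ε we get {ε}. So FIRST(<K>) = {ε, q, r}.
FIRST(<E>): from <E>-><N> <S> we get {q}; from <E>-><K> r r <K> we get {q, r}; from <E>->ε we get {ε}. So FIRST(<E>) = {ε, q, r}.
FOLLOW(<S>) includes $ since <S> is the start symbol.
FOLLOW(<E>): in <S>-><E> <K> q <N>, <E> is followed by <K> q <N> with FIRST {q, r}. Thus FOLLOW(<E>) = {q, r}.
FOLLOW(<S>): in <K>-><S> q, <S> is followed by q with FIRST {q}; in <E>-><N> <S>, the suffix after <S> is empty, so FOLLOW(<S>) ⊇ FOLLOW(<E>) = {q, r}. Thus FOLLOW(<S>) = {$, q, r}.
FOLLOW(<K>): in <S>-><E> <K> q <N>, <K> is followed by q <N> with FIRST {q}; in <E>-><K> r r <K> (occurrence 1), <K> is followed by r r <K> with FIRST {r}; in <E>-><K> r r <K> (occurrence 2), the suffix after <K> is empty, so FOLLOW(<K>) ⊇ FOLLOW(<E>) = {q, r}. Thus FOLLOW(<K>) = {q, r}.
FOLLOW(<N>): in <S>-><E> <K> q <N>, the suffix after <N> is empty, so FOLLOW(<N>) ⊇ FOLLOW(<S>) = {$, q, r}; in <E>-><N> <S>, <N> is followed by <S> with FIRST {ε, q, r}; in <E>-><N> <S>, the suffix after <N> is nullable, so FOLLOW(<N>) ⊇ FOLLOW(<E>) = {q, r}. Thus FOLLOW(<N>) = {$, q, r}.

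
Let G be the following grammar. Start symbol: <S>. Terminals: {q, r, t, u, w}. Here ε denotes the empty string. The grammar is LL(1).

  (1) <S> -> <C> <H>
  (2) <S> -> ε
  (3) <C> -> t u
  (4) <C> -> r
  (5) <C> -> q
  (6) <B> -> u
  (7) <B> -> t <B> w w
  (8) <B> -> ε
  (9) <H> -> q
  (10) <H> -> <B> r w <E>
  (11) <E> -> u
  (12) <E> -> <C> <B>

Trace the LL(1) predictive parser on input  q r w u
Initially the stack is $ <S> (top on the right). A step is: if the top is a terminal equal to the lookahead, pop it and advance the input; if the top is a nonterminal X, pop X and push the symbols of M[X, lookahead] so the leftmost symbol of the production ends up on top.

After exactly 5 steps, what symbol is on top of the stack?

step 1: stack=$ <S>  input=q r w u $  — expand <S> -> <C> <H>
step 2: stack=$ <H> <C>  input=q r w u $  — expand <C> -> q
step 3: stack=$ <H> q  input=q r w u $  — match q
step 4: stack=$ <H>  input=r w u $  — expand <H> -> <B> r w <E>
step 5: stack=$ <E> w r <B>  input=r w u $  — expand <B> -> ε
Stack after step 5: $ <E> w r (top = r).

r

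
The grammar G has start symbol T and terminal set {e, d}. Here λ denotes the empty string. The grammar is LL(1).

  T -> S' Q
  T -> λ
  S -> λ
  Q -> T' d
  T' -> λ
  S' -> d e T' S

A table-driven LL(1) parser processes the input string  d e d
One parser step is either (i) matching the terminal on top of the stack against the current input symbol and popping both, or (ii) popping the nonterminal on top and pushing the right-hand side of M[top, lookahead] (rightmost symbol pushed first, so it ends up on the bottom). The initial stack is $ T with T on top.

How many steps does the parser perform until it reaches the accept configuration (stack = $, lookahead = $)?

9

     Stack         Input    Action
  1  $ T           d e d $  expand T -> S' Q
  2  $ Q S'        d e d $  expand S' -> d e T' S
  3  $ Q S T' e d  d e d $  match d
  4  $ Q S T' e    e d $    match e
  5  $ Q S T'      d $      expand T' -> λ
  6  $ Q S         d $      expand S -> λ
  7  $ Q           d $      expand Q -> T' d
  8  $ d T'        d $      expand T' -> λ
  9  $ d           d $      match d
Accept reached after 9 steps.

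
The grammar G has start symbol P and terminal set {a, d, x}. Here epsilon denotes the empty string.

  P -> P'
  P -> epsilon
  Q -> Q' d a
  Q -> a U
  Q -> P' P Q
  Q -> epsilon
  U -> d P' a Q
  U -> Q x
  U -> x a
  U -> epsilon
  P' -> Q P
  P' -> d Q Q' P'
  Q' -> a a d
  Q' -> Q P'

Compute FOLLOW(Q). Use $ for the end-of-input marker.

{$, a, d, x}

FIRST(P) = {epsilon, a, d}  (via P')
FIRST(Q) = {epsilon, a, d}  (via Q' d a, P' P Q)
FIRST(U) = {epsilon, a, d, x}  (via Q x)
FIRST(P') = {epsilon, a, d}  (via Q P)
FIRST(Q') = {epsilon, a, d}  (via Q P')
FOLLOW(P) includes $ since P is the start symbol.
FOLLOW(P): in Q->P' P Q, P is followed by Q with FIRST {epsilon, a, d}; in Q->P' P Q, the suffix after P is nullable, so FOLLOW(P) ⊇ FOLLOW(Q) = {$, a, d, x}; in P'->Q P, the suffix after P is empty, so FOLLOW(P) ⊇ FOLLOW(P') = {$, a, d, x}. Thus FOLLOW(P) = {$, a, d, x}.
FOLLOW(Q): in Q->P' P Q, the suffix after Q is empty (adds nothing new); in U->d P' a Q, the suffix after Q is empty, so FOLLOW(Q) ⊇ FOLLOW(U) = {$, a, d, x}; in U->Q x, Q is followed by x with FIRST {x}; in P'->Q P, Q is followed by P with FIRST {epsilon, a, d}; in P'->Q P, the suffix after Q is nullable, so FOLLOW(Q) ⊇ FOLLOW(P') = {$, a, d, x}; in P'->d Q Q' P', Q is followed by Q' P' with FIRST {epsilon, a, d}; in P'->d Q Q' P', the suffix after Q is nullable, so FOLLOW(Q) ⊇ FOLLOW(P') = {$, a, d, x}; in Q'->Q P', Q is followed by P' with FIRST {epsilon, a, d}; in Q'->Q P', the suffix after Q is nullable, so FOLLOW(Q) ⊇ FOLLOW(Q') = {$, a, d, x}. Thus FOLLOW(Q) = {$, a, d, x}.
FOLLOW(U): in Q->a U, the suffix after U is empty, so FOLLOW(U) ⊇ FOLLOW(Q) = {$, a, d, x}. Thus FOLLOW(U) = {$, a, d, x}.
FOLLOW(P'): in P->P', the suffix after P' is empty, so FOLLOW(P') ⊇ FOLLOW(P) = {$, a, d, x}; in Q->P' P Q, P' is followed by P Q with FIRST {epsilon, a, d}; in Q->P' P Q, the suffix after P' is nullable, so FOLLOW(P') ⊇ FOLLOW(Q) = {$, a, d, x}; in U->d P' a Q, P' is followed by a Q with FIRST {a}; in P'->d Q Q' P', the suffix after P' is empty (adds nothing new); in Q'->Q P', the suffix after P' is empty, so FOLLOW(P') ⊇ FOLLOW(Q') = {$, a, d, x}. Thus FOLLOW(P') = {$, a, d, x}.
FOLLOW(Q'): in Q->Q' d a, Q' is followed by d a with FIRST {d}; in P'->d Q Q' P', Q' is followed by P' with FIRST {epsilon, a, d}; in P'->d Q Q' P', the suffix after Q' is nullable, so FOLLOW(Q') ⊇ FOLLOW(P') = {$, a, d, x}. Thus FOLLOW(Q') = {$, a, d, x}.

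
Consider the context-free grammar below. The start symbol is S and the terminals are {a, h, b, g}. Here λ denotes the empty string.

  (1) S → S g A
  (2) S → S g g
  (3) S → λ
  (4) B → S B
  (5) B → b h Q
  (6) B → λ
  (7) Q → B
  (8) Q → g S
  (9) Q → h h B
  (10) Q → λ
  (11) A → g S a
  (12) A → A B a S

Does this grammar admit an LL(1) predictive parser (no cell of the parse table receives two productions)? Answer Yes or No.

FIRST(S) = {λ, g}
FIRST(B) = {λ, b, g}
FIRST(Q) = {λ, b, g, h}
FIRST(A) = {g}
FOLLOW(S) = {$, a, b, g}
FOLLOW(B) = {a}
FOLLOW(Q) = {a}
FOLLOW(A) = {$, a, b, g}
Cell M[A, g] receives both A → g S a and A → A B a S — the grammar is not LL(1).

No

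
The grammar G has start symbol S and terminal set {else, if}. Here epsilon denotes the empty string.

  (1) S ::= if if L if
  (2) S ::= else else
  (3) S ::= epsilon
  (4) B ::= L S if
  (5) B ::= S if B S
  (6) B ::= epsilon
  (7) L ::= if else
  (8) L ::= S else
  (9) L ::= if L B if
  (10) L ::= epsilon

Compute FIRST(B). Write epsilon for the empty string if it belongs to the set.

FIRST(S): from S::=if if L if we get {if}; from S::=else else we get {else}; from S::=epsilon we get {epsilon}. So FIRST(S) = {epsilon, else, if}.
FIRST(L): from L::=if else we get {if}; from L::=S else we get {else, if}; from L::=if L B if we get {if}; from L::=epsilon we get {epsilon}. So FIRST(L) = {epsilon, else, if}.
FIRST(B): from B::=L S if we get {else, if}; from B::=S if B S we get {else, if}; from B::=epsilon we get {epsilon}. So FIRST(B) = {epsilon, else, if}.

{epsilon, else, if}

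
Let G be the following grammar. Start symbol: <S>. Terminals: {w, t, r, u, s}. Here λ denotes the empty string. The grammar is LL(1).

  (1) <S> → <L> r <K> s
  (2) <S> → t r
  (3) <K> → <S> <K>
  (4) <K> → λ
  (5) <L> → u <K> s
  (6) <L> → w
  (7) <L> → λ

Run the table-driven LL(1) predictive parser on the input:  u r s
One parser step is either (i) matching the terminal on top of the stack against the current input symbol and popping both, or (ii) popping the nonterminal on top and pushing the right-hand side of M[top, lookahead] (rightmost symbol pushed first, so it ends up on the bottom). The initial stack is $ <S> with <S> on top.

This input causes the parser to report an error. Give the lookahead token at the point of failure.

$

step 1: stack=$ <S>  input=u r s $  — expand <S> → <L> r <K> s
step 2: stack=$ s <K> r <L>  input=u r s $  — expand <L> → u <K> s
step 3: stack=$ s <K> r s <K> u  input=u r s $  — match u
step 4: stack=$ s <K> r s <K>  input=r s $  — expand <K> → <S> <K>
step 5: stack=$ s <K> r s <K> <S>  input=r s $  — expand <S> → <L> r <K> s
step 6: stack=$ s <K> r s <K> s <K> r <L>  input=r s $  — expand <L> → λ
step 7: stack=$ s <K> r s <K> s <K> r  input=r s $  — match r
step 8: stack=$ s <K> r s <K> s <K>  input=s $  — expand <K> → λ
step 9: stack=$ s <K> r s <K> s  input=s $  — match s
step 10: stack=$ s <K> r s <K>  input=$  — error: M[<K>, $] is empty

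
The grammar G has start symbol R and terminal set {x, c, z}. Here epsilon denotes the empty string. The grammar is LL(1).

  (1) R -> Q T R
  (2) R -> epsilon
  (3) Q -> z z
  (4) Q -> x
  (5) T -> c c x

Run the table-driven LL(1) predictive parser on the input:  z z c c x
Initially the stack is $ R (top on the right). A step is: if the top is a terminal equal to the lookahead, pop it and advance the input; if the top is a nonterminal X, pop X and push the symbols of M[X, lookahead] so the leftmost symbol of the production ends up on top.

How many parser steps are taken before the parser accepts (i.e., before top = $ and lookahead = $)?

9

step 1: stack=$ R  input=z z c c x $  — expand R -> Q T R
step 2: stack=$ R T Q  input=z z c c x $  — expand Q -> z z
step 3: stack=$ R T z z  input=z z c c x $  — match z
step 4: stack=$ R T z  input=z c c x $  — match z
step 5: stack=$ R T  input=c c x $  — expand T -> c c x
step 6: stack=$ R x c c  input=c c x $  — match c
step 7: stack=$ R x c  input=c x $  — match c
step 8: stack=$ R x  input=x $  — match x
step 9: stack=$ R  input=$  — expand R -> epsilon
Accept reached after 9 steps.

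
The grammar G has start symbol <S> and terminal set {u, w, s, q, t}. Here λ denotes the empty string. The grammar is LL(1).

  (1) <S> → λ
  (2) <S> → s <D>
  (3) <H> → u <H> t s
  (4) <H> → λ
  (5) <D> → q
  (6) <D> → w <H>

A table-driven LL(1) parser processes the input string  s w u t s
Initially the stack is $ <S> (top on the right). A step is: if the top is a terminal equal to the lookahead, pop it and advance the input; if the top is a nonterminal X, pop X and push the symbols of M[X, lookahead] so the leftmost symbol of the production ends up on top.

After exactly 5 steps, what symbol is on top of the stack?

u

     Stack    Input        Action
  1  $ <S>    s w u t s $  expand <S> → s <D>
  2  $ <D> s  s w u t s $  match s
  3  $ <D>    w u t s $    expand <D> → w <H>
  4  $ <H> w  w u t s $    match w
  5  $ <H>    u t s $      expand <H> → u <H> t s
Stack after step 5: $ s t <H> u (top = u).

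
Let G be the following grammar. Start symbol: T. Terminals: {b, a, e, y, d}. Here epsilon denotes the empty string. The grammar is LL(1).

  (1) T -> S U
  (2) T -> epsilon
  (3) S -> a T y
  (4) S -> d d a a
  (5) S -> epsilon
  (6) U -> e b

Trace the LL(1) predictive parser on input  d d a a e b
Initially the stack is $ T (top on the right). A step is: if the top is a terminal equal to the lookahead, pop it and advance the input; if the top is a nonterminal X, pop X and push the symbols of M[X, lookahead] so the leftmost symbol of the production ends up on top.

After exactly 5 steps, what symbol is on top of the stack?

a

     Stack        Input          Action
  1  $ T          d d a a e b $  expand T -> S U
  2  $ U S        d d a a e b $  expand S -> d d a a
  3  $ U a a d d  d d a a e b $  match d
  4  $ U a a d    d a a e b $    match d
  5  $ U a a      a a e b $      match a
Stack after step 5: $ U a (top = a).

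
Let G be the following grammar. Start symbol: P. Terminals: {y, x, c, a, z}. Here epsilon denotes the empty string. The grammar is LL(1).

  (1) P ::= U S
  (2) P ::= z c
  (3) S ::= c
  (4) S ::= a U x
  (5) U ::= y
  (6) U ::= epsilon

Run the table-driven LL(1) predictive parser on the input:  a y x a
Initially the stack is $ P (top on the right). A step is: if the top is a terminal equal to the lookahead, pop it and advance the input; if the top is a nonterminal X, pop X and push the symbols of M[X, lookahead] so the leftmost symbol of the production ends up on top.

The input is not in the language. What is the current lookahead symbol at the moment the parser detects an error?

a

     Stack    Input      Action
  1  $ P      a y x a $  expand P ::= U S
  2  $ S U    a y x a $  expand U ::= epsilon
  3  $ S      a y x a $  expand S ::= a U x
  4  $ x U a  a y x a $  match a
  5  $ x U    y x a $    expand U ::= y
  6  $ x y    y x a $    match y
  7  $ x      x a $      match x
  8  $        a $        error: stack empty but input remains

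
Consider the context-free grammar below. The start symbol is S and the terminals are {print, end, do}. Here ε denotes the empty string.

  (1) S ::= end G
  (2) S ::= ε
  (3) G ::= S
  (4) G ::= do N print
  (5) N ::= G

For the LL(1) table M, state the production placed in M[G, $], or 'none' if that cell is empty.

G ::= S

FIRST(S) = {ε, end}
FIRST(G) = {ε, do, end}  (via S)
FIRST(N) = {ε, do, end}  (via G)
FOLLOW(S) includes $ since S is the start symbol.
FOLLOW(N): in G::=do N print, N is followed by print with FIRST {print}. Thus FOLLOW(N) = {print}.
FOLLOW(S): in G::=S, the suffix after S is empty, so FOLLOW(S) ⊇ FOLLOW(G) = {$, print}. Thus FOLLOW(S) = {$, print}.
FOLLOW(G): in S::=end G, the suffix after G is empty, so FOLLOW(G) ⊇ FOLLOW(S) = {$, print}; in N::=G, the suffix after G is empty, so FOLLOW(G) ⊇ FOLLOW(N) = {print}. Thus FOLLOW(G) = {$, print}.
For G ::= S: FIRST(S) = {ε, end}, so it goes in M[G, t] for t ∈ {end}; since ε ∈ FIRST, also for every t ∈ FOLLOW(G) = {$, print}.
For G ::= do N print: FIRST(do N print) = {do}, so it goes in M[G, t] for t ∈ {do}.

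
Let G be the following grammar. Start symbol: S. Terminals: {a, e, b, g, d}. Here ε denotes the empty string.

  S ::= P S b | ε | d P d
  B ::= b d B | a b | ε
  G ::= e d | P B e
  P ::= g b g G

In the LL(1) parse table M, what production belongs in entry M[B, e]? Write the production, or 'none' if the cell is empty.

FIRST(B): from B::=b d B we get {b}; from B::=a b we get {a}; from B::=ε we get {ε}. So FIRST(B) = {ε, a, b}.
FIRST(P): from P::=g b g G we get {g}. So FIRST(P) = {g}.
FIRST(S): from S::=P S b we get {g}; from S::=ε we get {ε}; from S::=d P d we get {d}. So FIRST(S) = {ε, d, g}.
FIRST(G): from G::=e d we get {e}; from G::=P B e we get {g}. So FIRST(G) = {e, g}.
FOLLOW(S) includes $ since S is the start symbol.
FOLLOW(B): in B::=b d B, the suffix after B is empty (adds nothing new); in G::=P B e, B is followed by e with FIRST {e}. Thus FOLLOW(B) = {e}.
For B ::= b d B: FIRST(b d B) = {b}, so it goes in M[B, t] for t ∈ {b}.
For B ::= a b: FIRST(a b) = {a}, so it goes in M[B, t] for t ∈ {a}.
For B ::= ε: FIRST(ε) = {ε}, so it goes in M[B, t] for t ∈ {}; since ε ∈ FIRST, also for every t ∈ FOLLOW(B) = {e}.

B ::= ε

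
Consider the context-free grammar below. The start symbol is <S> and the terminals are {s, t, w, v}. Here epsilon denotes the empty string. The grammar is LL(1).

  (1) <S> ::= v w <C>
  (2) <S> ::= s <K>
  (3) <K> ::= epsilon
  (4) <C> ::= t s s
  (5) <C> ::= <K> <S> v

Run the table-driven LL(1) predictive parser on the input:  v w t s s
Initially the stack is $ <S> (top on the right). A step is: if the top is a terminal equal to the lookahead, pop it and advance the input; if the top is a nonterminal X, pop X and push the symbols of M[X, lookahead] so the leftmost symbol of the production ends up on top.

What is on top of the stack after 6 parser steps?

s

step 1: stack=$ <S>  input=v w t s s $  — expand <S> ::= v w <C>
step 2: stack=$ <C> w v  input=v w t s s $  — match v
step 3: stack=$ <C> w  input=w t s s $  — match w
step 4: stack=$ <C>  input=t s s $  — expand <C> ::= t s s
step 5: stack=$ s s t  input=t s s $  — match t
step 6: stack=$ s s  input=s s $  — match s
Stack after step 6: $ s (top = s).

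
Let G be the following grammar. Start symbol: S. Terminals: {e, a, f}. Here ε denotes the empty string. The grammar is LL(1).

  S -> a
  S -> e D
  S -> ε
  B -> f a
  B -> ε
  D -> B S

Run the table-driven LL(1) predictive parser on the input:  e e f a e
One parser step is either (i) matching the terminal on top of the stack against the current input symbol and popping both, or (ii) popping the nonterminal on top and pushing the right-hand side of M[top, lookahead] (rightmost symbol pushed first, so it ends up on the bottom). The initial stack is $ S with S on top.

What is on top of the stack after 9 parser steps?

a

     Stack    Input        Action
  1  $ S      e e f a e $  expand S -> e D
  2  $ D e    e e f a e $  match e
  3  $ D      e f a e $    expand D -> B S
  4  $ S B    e f a e $    expand B -> ε
  5  $ S      e f a e $    expand S -> e D
  6  $ D e    e f a e $    match e
  7  $ D      f a e $      expand D -> B S
  8  $ S B    f a e $      expand B -> f a
  9  $ S a f  f a e $      match f
Stack after step 9: $ S a (top = a).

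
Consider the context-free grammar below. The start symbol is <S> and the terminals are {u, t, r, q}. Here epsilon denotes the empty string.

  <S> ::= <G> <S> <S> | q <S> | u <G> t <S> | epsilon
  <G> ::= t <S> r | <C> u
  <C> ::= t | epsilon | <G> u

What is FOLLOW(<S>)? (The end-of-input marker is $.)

FIRST(<S>): from <S>::=<G> <S> <S> we get {t, u}; from <S>::=q <S> we get {q}; from <S>::=u <G> t <S> we get {u}; from <S>::=epsilon we get {epsilon}. So FIRST(<S>) = {epsilon, q, t, u}.
FIRST(<G>): from <G>::=t <S> r we get {t}; from <G>::=<C> u we get {t, u}. So FIRST(<G>) = {t, u}.
FIRST(<C>): from <C>::=t we get {t}; from <C>::=epsilon we get {epsilon}; from <C>::=<G> u we get {t, u}. So FIRST(<C>) = {epsilon, t, u}.
FOLLOW(<S>) includes $ since <S> is the start symbol.
FOLLOW(<S>): in <S>::=<G> <S> <S> (occurrence 1), <S> is followed by <S> with FIRST {epsilon, q, t, u}; in <S>::=<G> <S> <S> (occurrence 1), the suffix after <S> is nullable (adds nothing new); in <S>::=<G> <S> <S> (occurrence 2), the suffix after <S> is empty (adds nothing new); in <S>::=q <S>, the suffix after <S> is empty (adds nothing new); in <S>::=u <G> t <S>, the suffix after <S> is empty (adds nothing new); in <G>::=t <S> r, <S> is followed by r with FIRST {r}. Thus FOLLOW(<S>) = {$, q, r, t, u}.
FOLLOW(<G>): in <S>::=<G> <S> <S>, <G> is followed by <S> <S> with FIRST {epsilon, q, t, u}; in <S>::=<G> <S> <S>, the suffix after <G> is nullable, so FOLLOW(<G>) ⊇ FOLLOW(<S>) = {$, q, r, t, u}; in <S>::=u <G> t <S>, <G> is followed by t <S> with FIRST {t}; in <C>::=<G> u, <G> is followed by u with FIRST {u}. Thus FOLLOW(<G>) = {$, q, r, t, u}.
FOLLOW(<C>): in <G>::=<C> u, <C> is followed by u with FIRST {u}. Thus FOLLOW(<C>) = {u}.

{$, q, r, t, u}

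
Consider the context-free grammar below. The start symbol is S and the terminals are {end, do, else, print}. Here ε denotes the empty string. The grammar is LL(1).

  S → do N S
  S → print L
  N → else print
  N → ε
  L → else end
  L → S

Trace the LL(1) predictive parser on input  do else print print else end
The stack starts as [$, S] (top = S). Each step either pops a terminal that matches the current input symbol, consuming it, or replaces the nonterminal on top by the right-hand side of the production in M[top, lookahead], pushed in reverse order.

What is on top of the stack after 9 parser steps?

end

step 1: stack=$ S  input=do else print print else end $  — expand S → do N S
step 2: stack=$ S N do  input=do else print print else end $  — match do
step 3: stack=$ S N  input=else print print else end $  — expand N → else print
step 4: stack=$ S print else  input=else print print else end $  — match else
step 5: stack=$ S print  input=print print else end $  — match print
step 6: stack=$ S  input=print else end $  — expand S → print L
step 7: stack=$ L print  input=print else end $  — match print
step 8: stack=$ L  input=else end $  — expand L → else end
step 9: stack=$ end else  input=else end $  — match else
Stack after step 9: $ end (top = end).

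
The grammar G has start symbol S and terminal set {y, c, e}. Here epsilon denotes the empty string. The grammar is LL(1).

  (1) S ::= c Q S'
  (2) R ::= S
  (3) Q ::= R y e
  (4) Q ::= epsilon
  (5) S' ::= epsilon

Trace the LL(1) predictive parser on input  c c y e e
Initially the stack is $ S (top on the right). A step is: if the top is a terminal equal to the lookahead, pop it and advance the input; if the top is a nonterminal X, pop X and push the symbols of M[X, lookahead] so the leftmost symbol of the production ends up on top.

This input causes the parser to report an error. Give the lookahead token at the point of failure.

      Stack            Input        Action
   1  $ S              c c y e e $  expand S ::= c Q S'
   2  $ S' Q c         c c y e e $  match c
   3  $ S' Q           c y e e $    expand Q ::= R y e
   4  $ S' e y R       c y e e $    expand R ::= S
   5  $ S' e y S       c y e e $    expand S ::= c Q S'
   6  $ S' e y S' Q c  c y e e $    match c
   7  $ S' e y S' Q    y e e $      expand Q ::= epsilon
   8  $ S' e y S'      y e e $      expand S' ::= epsilon
   9  $ S' e y         y e e $      match y
  10  $ S' e           e e $        match e
  11  $ S'             e $          error: M[S', e] is empty

e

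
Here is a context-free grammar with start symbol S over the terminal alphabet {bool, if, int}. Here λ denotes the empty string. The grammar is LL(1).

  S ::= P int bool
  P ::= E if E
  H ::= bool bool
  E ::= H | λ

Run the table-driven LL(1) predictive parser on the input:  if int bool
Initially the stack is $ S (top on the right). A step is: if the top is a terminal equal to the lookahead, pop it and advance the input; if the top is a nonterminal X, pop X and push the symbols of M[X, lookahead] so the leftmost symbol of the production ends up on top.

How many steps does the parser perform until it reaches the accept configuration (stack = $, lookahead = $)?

7

step 1: stack=$ S  input=if int bool $  — expand S ::= P int bool
step 2: stack=$ bool int P  input=if int bool $  — expand P ::= E if E
step 3: stack=$ bool int E if E  input=if int bool $  — expand E ::= λ
step 4: stack=$ bool int E if  input=if int bool $  — match if
step 5: stack=$ bool int E  input=int bool $  — expand E ::= λ
step 6: stack=$ bool int  input=int bool $  — match int
step 7: stack=$ bool  input=bool $  — match bool
Accept reached after 7 steps.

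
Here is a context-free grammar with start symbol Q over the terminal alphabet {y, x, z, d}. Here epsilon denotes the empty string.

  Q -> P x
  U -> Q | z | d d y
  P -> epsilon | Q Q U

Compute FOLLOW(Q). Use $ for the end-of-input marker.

{$, d, x, z}

FIRST(Q) = {x}  (via P x)
FIRST(U) = {d, x, z}  (via Q)
FIRST(P) = {epsilon, x}  (via Q Q U)
FOLLOW(Q) includes $ since Q is the start symbol.
FOLLOW(P): in Q->P x, P is followed by x with FIRST {x}. Thus FOLLOW(P) = {x}.
FOLLOW(U): in P->Q Q U, the suffix after U is empty, so FOLLOW(U) ⊇ FOLLOW(P) = {x}. Thus FOLLOW(U) = {x}.
FOLLOW(Q): in U->Q, the suffix after Q is empty, so FOLLOW(Q) ⊇ FOLLOW(U) = {x}; in P->Q Q U (occurrence 1), Q is followed by Q U with FIRST {x}; in P->Q Q U (occurrence 2), Q is followed by U with FIRST {d, x, z}. Thus FOLLOW(Q) = {$, d, x, z}.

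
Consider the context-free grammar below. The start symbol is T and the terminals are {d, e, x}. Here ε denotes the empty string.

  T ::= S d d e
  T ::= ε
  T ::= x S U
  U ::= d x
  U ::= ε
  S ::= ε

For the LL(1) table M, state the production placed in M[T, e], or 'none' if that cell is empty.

FIRST(U) = {ε, d}
FIRST(S) = {ε}
FIRST(T) = {ε, d, x}  (via S d d e)
FOLLOW(T) includes $ since T is the start symbol.
FOLLOW(T): T appears on no right-hand side. Thus FOLLOW(T) = {$}.
For T ::= S d d e: FIRST(S d d e) = {d}, so it goes in M[T, t] for t ∈ {d}.
For T ::= ε: FIRST(ε) = {ε}, so it goes in M[T, t] for t ∈ {}; since ε ∈ FIRST, also for every t ∈ FOLLOW(T) = {$}.
For T ::= x S U: FIRST(x S U) = {x}, so it goes in M[T, t] for t ∈ {x}.
None of these place a production in M[T, e].

none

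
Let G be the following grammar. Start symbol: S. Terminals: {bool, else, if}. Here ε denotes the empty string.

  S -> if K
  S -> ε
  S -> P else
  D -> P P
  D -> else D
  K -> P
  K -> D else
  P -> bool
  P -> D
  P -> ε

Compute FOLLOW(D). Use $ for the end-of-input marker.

FIRST(S): from S->if K we get {if}; from S->ε we get {ε}; from S->P else we get {bool, else}. So FIRST(S) = {ε, bool, else, if}.
FIRST(D): from D->P P we get {ε, bool, else}; from D->else D we get {else}. So FIRST(D) = {ε, bool, else}.
FIRST(P): from P->bool we get {bool}; from P->D we get {ε, bool, else}; from P->ε we get {ε}. So FIRST(P) = {ε, bool, else}.
FIRST(K): from K->P we get {ε, bool, else}; from K->D else we get {bool, else}. So FIRST(K) = {ε, bool, else}.
FOLLOW(S) includes $ since S is the start symbol.
FOLLOW(S): S appears on no right-hand side. Thus FOLLOW(S) = {$}.
FOLLOW(K): in S->if K, the suffix after K is empty, so FOLLOW(K) ⊇ FOLLOW(S) = {$}. Thus FOLLOW(K) = {$}.
FOLLOW(D): in D->else D, the suffix after D is empty (adds nothing new); in K->D else, D is followed by else with FIRST {else}; in P->D, the suffix after D is empty, so FOLLOW(D) ⊇ FOLLOW(P) = {$, bool, else}. Thus FOLLOW(D) = {$, bool, else}.
FOLLOW(P): in S->P else, P is followed by else with FIRST {else}; in D->P P (occurrence 1), P is followed by P with FIRST {ε, bool, else}; in D->P P (occurrence 1), the suffix after P is nullable, so FOLLOW(P) ⊇ FOLLOW(D) = {$, bool, else}; in D->P P (occurrence 2), the suffix after P is empty, so FOLLOW(P) ⊇ FOLLOW(D) = {$, bool, else}; in K->P, the suffix after P is empty, so FOLLOW(P) ⊇ FOLLOW(K) = {$}. Thus FOLLOW(P) = {$, bool, else}.

{$, bool, else}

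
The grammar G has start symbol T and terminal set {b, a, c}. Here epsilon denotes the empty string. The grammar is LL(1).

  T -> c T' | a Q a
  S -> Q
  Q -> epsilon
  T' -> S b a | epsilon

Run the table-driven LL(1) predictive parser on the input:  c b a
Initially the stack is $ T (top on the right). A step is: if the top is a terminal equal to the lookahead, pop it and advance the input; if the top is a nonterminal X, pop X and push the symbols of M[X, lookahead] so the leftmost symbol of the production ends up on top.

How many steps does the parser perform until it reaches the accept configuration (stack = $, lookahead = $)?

step 1: stack=$ T  input=c b a $  — expand T -> c T'
step 2: stack=$ T' c  input=c b a $  — match c
step 3: stack=$ T'  input=b a $  — expand T' -> S b a
step 4: stack=$ a b S  input=b a $  — expand S -> Q
step 5: stack=$ a b Q  input=b a $  — expand Q -> epsilon
step 6: stack=$ a b  input=b a $  — match b
step 7: stack=$ a  input=a $  — match a
Accept reached after 7 steps.

7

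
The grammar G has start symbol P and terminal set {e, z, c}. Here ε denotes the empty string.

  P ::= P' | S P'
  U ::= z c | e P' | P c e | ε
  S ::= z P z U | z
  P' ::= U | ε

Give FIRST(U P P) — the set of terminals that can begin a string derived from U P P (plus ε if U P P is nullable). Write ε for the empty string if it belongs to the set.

{ε, c, e, z}

FIRST(S): from S::=z P z U we get {z}; from S::=z we get {z}. So FIRST(S) = {z}.
FIRST(P): from P::=P' we get {ε, c, e, z}; from P::=S P' we get {z}. So FIRST(P) = {ε, c, e, z}.
FIRST(U): from U::=z c we get {z}; from U::=e P' we get {e}; from U::=P c e we get {c, e, z}; from U::=ε we get {ε}. So FIRST(U) = {ε, c, e, z}.
FIRST(P'): from P'::=U we get {ε, c, e, z}; from P'::=ε we get {ε}. So FIRST(P') = {ε, c, e, z}.
FIRST(U P P): take FIRST of each symbol in turn, carrying on past any symbol whose FIRST contains ε; result {ε, c, e, z}.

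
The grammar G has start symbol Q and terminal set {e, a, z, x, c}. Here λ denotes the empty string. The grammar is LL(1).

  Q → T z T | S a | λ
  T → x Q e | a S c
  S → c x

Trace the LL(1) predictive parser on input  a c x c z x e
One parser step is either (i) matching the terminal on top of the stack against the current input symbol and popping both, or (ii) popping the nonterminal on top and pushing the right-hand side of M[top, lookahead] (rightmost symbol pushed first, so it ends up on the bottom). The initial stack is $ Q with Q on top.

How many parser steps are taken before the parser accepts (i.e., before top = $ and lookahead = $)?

12

      Stack        Input            Action
   1  $ Q          a c x c z x e $  expand Q → T z T
   2  $ T z T      a c x c z x e $  expand T → a S c
   3  $ T z c S a  a c x c z x e $  match a
   4  $ T z c S    c x c z x e $    expand S → c x
   5  $ T z c x c  c x c z x e $    match c
   6  $ T z c x    x c z x e $      match x
   7  $ T z c      c z x e $        match c
   8  $ T z        z x e $          match z
   9  $ T          x e $            expand T → x Q e
  10  $ e Q x      x e $            match x
  11  $ e Q        e $              expand Q → λ
  12  $ e          e $              match e
Accept reached after 12 steps.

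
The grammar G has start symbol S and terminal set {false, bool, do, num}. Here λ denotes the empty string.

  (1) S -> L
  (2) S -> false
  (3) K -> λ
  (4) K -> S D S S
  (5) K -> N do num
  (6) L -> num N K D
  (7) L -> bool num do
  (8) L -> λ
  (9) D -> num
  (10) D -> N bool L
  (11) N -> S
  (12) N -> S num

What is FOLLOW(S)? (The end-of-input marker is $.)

FIRST(L) = {λ, bool, num}
FIRST(S) = {λ, bool, false, num}  (via L)
FIRST(N) = {λ, bool, false, num}  (via S, S num)
FIRST(D) = {bool, false, num}  (via N bool L)
FIRST(K) = {λ, bool, do, false, num}  (via S D S S, N do num)
FOLLOW(S) includes $ since S is the start symbol.
FOLLOW(K): in L->num N K D, K is followed by D with FIRST {bool, false, num}. Thus FOLLOW(K) = {bool, false, num}.
FOLLOW(N): in K->N do num, N is followed by do num with FIRST {do}; in L->num N K D, N is followed by K D with FIRST {bool, do, false, num}; in D->N bool L, N is followed by bool L with FIRST {bool}. Thus FOLLOW(N) = {bool, do, false, num}.
FOLLOW(S): in K->S D S S (occurrence 1), S is followed by D S S with FIRST {bool, false, num}; in K->S D S S (occurrence 2), S is followed by S with FIRST {λ, bool, false, num}; in K->S D S S (occurrence 2), the suffix after S is nullable, so FOLLOW(S) ⊇ FOLLOW(K) = {bool, false, num}; in K->S D S S (occurrence 3), the suffix after S is empty, so FOLLOW(S) ⊇ FOLLOW(K) = {bool, false, num}; in N->S, the suffix after S is empty, so FOLLOW(S) ⊇ FOLLOW(N) = {bool, do, false, num}; in N->S num, S is followed by num with FIRST {num}. Thus FOLLOW(S) = {$, bool, do, false, num}.
FOLLOW(L): in S->L, the suffix after L is empty, so FOLLOW(L) ⊇ FOLLOW(S) = {$, bool, do, false, num}; in D->N bool L, the suffix after L is empty, so FOLLOW(L) ⊇ FOLLOW(D) = {$, bool, do, false, num}. Thus FOLLOW(L) = {$, bool, do, false, num}.
FOLLOW(D): in K->S D S S, D is followed by S S with FIRST {λ, bool, false, num}; in K->S D S S, the suffix after D is nullable, so FOLLOW(D) ⊇ FOLLOW(K) = {bool, false, num}; in L->num N K D, the suffix after D is empty, so FOLLOW(D) ⊇ FOLLOW(L) = {$, bool, do, false, num}. Thus FOLLOW(D) = {$, bool, do, false, num}.

{$, bool, do, false, num}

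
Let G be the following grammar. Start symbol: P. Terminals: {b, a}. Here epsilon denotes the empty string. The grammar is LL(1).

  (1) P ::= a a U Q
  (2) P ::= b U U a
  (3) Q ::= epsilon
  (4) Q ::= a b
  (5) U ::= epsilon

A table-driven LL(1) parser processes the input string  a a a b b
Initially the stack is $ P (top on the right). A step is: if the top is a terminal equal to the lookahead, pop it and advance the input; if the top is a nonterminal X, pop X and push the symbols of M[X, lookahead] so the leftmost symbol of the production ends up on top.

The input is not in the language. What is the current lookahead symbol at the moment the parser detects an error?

     Stack      Input        Action
  1  $ P        a a a b b $  expand P ::= a a U Q
  2  $ Q U a a  a a a b b $  match a
  3  $ Q U a    a a b b $    match a
  4  $ Q U      a b b $      expand U ::= epsilon
  5  $ Q        a b b $      expand Q ::= a b
  6  $ b a      a b b $      match a
  7  $ b        b b $        match b
  8  $          b $          error: stack empty but input remains

b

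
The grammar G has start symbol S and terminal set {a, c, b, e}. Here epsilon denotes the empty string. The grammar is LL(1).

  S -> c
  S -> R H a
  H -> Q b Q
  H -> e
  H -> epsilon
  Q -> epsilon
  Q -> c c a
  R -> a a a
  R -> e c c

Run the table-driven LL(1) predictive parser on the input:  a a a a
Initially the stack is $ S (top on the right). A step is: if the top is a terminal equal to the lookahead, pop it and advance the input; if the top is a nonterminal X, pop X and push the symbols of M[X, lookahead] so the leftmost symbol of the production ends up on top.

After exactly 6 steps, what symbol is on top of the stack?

a

     Stack        Input      Action
  1  $ S          a a a a $  expand S -> R H a
  2  $ a H R      a a a a $  expand R -> a a a
  3  $ a H a a a  a a a a $  match a
  4  $ a H a a    a a a $    match a
  5  $ a H a      a a $      match a
  6  $ a H        a $        expand H -> epsilon
Stack after step 6: $ a (top = a).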